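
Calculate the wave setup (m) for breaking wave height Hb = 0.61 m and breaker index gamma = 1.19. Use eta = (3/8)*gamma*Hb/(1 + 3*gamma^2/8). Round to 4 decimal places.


eta = (3/8) * gamma * Hb / (1 + 3*gamma^2/8)
Numerator = (3/8) * 1.19 * 0.61 = 0.272212
Denominator = 1 + 3*1.19^2/8 = 1 + 0.531038 = 1.531038
eta = 0.272212 / 1.531038
eta = 0.1778 m

0.1778


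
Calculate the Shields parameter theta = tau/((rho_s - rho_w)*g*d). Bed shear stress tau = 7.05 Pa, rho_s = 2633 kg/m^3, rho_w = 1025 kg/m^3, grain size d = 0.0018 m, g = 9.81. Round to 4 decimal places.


theta = tau / ((rho_s - rho_w) * g * d)
rho_s - rho_w = 2633 - 1025 = 1608
Denominator = 1608 * 9.81 * 0.0018 = 28.394064
theta = 7.05 / 28.394064
theta = 0.2483

0.2483


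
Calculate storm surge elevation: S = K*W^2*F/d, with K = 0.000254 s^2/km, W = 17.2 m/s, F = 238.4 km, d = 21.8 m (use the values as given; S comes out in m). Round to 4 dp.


S = K * W^2 * F / d
W^2 = 17.2^2 = 295.84
S = 0.000254 * 295.84 * 238.4 / 21.8
Numerator = 0.000254 * 295.84 * 238.4 = 17.914177
S = 17.914177 / 21.8 = 0.8218 m

0.8218


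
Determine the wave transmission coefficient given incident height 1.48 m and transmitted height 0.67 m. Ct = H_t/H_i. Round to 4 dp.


Ct = H_t / H_i
Ct = 0.67 / 1.48
Ct = 0.4527

0.4527


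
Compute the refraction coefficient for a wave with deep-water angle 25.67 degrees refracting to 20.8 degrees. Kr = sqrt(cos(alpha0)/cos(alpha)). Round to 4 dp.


Kr = sqrt(cos(alpha0) / cos(alpha))
cos(25.67) = 0.901304
cos(20.8) = 0.934826
Kr = sqrt(0.901304 / 0.934826)
Kr = sqrt(0.964141)
Kr = 0.9819

0.9819


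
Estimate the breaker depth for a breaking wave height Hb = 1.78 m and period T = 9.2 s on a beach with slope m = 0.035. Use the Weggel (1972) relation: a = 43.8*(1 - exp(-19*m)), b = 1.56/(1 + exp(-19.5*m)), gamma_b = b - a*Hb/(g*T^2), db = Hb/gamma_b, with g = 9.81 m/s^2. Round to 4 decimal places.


a = 43.8 * (1 - exp(-19 * m))
exp(-19 * 0.035) = exp(-0.6650) = 0.514274
a = 43.8 * (1 - 0.514274) = 21.274819
b = 1.56 / (1 + exp(-19.5 * m))
exp(-19.5 * 0.035) = exp(-0.6825) = 0.505352
b = 1.56 / (1 + 0.505352) = 1.036302
Hb / (g * T^2) = 1.78 / (9.81 * 9.2^2) = 1.78 / 830.3184 = 0.00214376
gamma_b = b - a * Hb/(g*T^2) = 1.036302 - 21.274819 * 0.00214376 = 0.990694
db = Hb / gamma_b = 1.78 / 0.990694
db = 1.7967 m

1.7967


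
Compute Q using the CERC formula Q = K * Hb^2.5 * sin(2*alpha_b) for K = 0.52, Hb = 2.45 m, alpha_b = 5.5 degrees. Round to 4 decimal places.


Q = K * Hb^2.5 * sin(2 * alpha_b)
Hb^2.5 = 2.45^2.5 = 9.395399
sin(2 * 5.5) = sin(11.0) = 0.190809
Q = 0.52 * 9.395399 * 0.190809
Q = 0.9322 m^3/s

0.9322


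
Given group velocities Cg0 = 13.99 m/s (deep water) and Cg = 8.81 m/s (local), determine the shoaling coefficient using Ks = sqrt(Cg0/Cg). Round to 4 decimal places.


Ks = sqrt(Cg0 / Cg)
Ks = sqrt(13.99 / 8.81)
Ks = sqrt(1.5880)
Ks = 1.2601

1.2601


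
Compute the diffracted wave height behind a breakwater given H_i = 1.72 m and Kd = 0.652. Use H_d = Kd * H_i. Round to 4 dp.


H_d = Kd * H_i
H_d = 0.652 * 1.72
H_d = 1.1214 m

1.1214


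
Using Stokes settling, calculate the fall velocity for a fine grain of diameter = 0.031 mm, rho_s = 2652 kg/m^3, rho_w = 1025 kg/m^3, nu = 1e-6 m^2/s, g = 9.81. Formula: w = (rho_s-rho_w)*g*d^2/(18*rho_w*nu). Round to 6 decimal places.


w = (rho_s - rho_w) * g * d^2 / (18 * rho_w * nu)
d = 0.031 mm = 0.000031 m
rho_s - rho_w = 2652 - 1025 = 1627
Numerator = 1627 * 9.81 * (0.000031)^2 = 0.000015338396
Denominator = 18 * 1025 * 1e-6 = 0.018450
w = 0.000831 m/s

0.000831


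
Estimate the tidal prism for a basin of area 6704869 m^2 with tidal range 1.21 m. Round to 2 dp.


Tidal prism = Area * Tidal range
P = 6704869 * 1.21
P = 8112891.49 m^3

8112891.49


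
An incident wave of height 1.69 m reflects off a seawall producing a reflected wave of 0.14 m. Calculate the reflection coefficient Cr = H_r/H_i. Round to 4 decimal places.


Cr = H_r / H_i
Cr = 0.14 / 1.69
Cr = 0.0828

0.0828


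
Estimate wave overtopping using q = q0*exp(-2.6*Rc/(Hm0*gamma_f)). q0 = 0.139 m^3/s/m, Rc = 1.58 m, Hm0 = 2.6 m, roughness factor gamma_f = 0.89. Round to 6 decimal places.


q = q0 * exp(-2.6 * Rc / (Hm0 * gamma_f))
Exponent = -2.6 * 1.58 / (2.6 * 0.89)
= -2.6 * 1.58 / 2.3140
= -1.775281
exp(-1.775281) = 0.169436
q = 0.139 * 0.169436
q = 0.023552 m^3/s/m

0.023552


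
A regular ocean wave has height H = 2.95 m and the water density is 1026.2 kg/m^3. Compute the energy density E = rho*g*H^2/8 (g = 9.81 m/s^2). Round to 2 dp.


E = (1/8) * rho * g * H^2
E = (1/8) * 1026.2 * 9.81 * 2.95^2
E = 0.125 * 1026.2 * 9.81 * 8.7025
E = 10951.03 J/m^2

10951.03


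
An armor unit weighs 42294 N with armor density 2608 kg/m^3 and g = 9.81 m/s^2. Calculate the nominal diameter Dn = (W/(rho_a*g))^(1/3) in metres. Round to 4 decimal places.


V = W / (rho_a * g)
V = 42294 / (2608 * 9.81)
V = 42294 / 25584.48
V = 1.653112 m^3
Dn = V^(1/3) = 1.653112^(1/3)
Dn = 1.1824 m

1.1824


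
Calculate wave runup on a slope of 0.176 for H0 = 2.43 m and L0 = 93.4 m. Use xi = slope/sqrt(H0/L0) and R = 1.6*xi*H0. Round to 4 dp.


xi = slope / sqrt(H0/L0)
H0/L0 = 2.43/93.4 = 0.026017
sqrt(0.026017) = 0.161298
xi = 0.176 / 0.161298 = 1.091146
R = 1.6 * xi * H0 = 1.6 * 1.091146 * 2.43
R = 4.2424 m

4.2424


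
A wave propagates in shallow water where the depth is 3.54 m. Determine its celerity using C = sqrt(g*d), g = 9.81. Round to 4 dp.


Using the shallow-water approximation:
C = sqrt(g * d) = sqrt(9.81 * 3.54)
C = sqrt(34.7274)
C = 5.8930 m/s

5.8930


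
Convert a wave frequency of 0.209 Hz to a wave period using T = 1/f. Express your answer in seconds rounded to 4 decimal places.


T = 1 / f
T = 1 / 0.209
T = 4.7847 s

4.7847


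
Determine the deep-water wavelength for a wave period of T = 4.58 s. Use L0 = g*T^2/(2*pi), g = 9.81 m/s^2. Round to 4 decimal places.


L0 = g * T^2 / (2 * pi)
L0 = 9.81 * 4.58^2 / (2 * pi)
L0 = 9.81 * 20.9764 / 6.28319
L0 = 205.7785 / 6.28319
L0 = 32.7507 m

32.7507


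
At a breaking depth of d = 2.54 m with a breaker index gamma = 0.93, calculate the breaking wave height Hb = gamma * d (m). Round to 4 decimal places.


Hb = gamma * d
Hb = 0.93 * 2.54
Hb = 2.3622 m

2.3622


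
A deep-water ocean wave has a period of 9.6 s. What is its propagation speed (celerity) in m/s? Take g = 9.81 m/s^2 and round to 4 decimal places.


We use the deep-water celerity formula:
C = g * T / (2 * pi)
C = 9.81 * 9.6 / (2 * 3.14159...)
C = 94.176000 / 6.283185
C = 14.9886 m/s

14.9886


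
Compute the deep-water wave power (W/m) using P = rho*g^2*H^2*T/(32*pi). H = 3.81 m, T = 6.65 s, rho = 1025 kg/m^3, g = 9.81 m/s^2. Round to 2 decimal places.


P = rho * g^2 * H^2 * T / (32 * pi)
P = 1025 * 9.81^2 * 3.81^2 * 6.65 / (32 * pi)
P = 1025 * 96.2361 * 14.5161 * 6.65 / 100.53096
P = 94718.24 W/m

94718.24


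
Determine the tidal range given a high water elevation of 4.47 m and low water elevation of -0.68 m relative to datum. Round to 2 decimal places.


Tidal range = High water - Low water
Tidal range = 4.47 - (-0.68)
Tidal range = 5.15 m

5.15


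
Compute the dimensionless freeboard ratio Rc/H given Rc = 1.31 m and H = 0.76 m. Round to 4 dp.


Relative freeboard = Rc / H
= 1.31 / 0.76
= 1.7237

1.7237


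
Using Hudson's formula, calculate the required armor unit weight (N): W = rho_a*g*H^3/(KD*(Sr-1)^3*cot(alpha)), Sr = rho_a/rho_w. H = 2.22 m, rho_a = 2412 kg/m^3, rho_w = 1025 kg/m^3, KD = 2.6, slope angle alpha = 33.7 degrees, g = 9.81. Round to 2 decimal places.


Sr = rho_a / rho_w = 2412 / 1025 = 2.353171
(Sr - 1) = 1.353171
(Sr - 1)^3 = 2.477752
cot(33.7) = 1 / tan(33.7) = 1 / 0.666917 = 1.499437
Numerator = 2412 * 9.81 * 2.22^3 = 258884.0143
Denominator = 2.6 * 2.477752 * 1.499437 = 9.659603
W = 258884.0143 / 9.659603
W = 26800.69 N

26800.69


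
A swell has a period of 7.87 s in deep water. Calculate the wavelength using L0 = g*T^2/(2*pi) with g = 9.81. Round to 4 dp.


L0 = g * T^2 / (2 * pi)
L0 = 9.81 * 7.87^2 / (2 * pi)
L0 = 9.81 * 61.9369 / 6.28319
L0 = 607.6010 / 6.28319
L0 = 96.7027 m

96.7027


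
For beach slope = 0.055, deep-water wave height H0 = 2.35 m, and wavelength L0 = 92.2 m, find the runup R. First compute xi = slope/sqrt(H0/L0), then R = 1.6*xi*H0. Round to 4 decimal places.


xi = slope / sqrt(H0/L0)
H0/L0 = 2.35/92.2 = 0.025488
sqrt(0.025488) = 0.159650
xi = 0.055 / 0.159650 = 0.344504
R = 1.6 * xi * H0 = 1.6 * 0.344504 * 2.35
R = 1.2953 m

1.2953


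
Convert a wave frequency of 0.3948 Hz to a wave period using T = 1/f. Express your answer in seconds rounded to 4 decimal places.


T = 1 / f
T = 1 / 0.3948
T = 2.5329 s

2.5329


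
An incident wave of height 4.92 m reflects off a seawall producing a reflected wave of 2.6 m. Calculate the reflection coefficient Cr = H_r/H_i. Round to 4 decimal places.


Cr = H_r / H_i
Cr = 2.6 / 4.92
Cr = 0.5285

0.5285


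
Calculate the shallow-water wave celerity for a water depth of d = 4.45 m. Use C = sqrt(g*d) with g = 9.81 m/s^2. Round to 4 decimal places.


Using the shallow-water approximation:
C = sqrt(g * d) = sqrt(9.81 * 4.45)
C = sqrt(43.6545)
C = 6.6072 m/s

6.6072


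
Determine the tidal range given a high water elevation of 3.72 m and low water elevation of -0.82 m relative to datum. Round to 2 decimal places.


Tidal range = High water - Low water
Tidal range = 3.72 - (-0.82)
Tidal range = 4.54 m

4.54


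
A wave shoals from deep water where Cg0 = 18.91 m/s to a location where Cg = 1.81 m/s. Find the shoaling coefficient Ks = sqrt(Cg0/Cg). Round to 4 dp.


Ks = sqrt(Cg0 / Cg)
Ks = sqrt(18.91 / 1.81)
Ks = sqrt(10.4475)
Ks = 3.2323

3.2323


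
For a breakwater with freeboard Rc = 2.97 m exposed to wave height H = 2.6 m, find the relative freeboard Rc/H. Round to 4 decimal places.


Relative freeboard = Rc / H
= 2.97 / 2.6
= 1.1423

1.1423


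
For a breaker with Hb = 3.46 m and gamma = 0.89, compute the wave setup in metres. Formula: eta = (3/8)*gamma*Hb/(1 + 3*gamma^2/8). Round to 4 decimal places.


eta = (3/8) * gamma * Hb / (1 + 3*gamma^2/8)
Numerator = (3/8) * 0.89 * 3.46 = 1.154775
Denominator = 1 + 3*0.89^2/8 = 1 + 0.297038 = 1.297038
eta = 1.154775 / 1.297038
eta = 0.8903 m

0.8903


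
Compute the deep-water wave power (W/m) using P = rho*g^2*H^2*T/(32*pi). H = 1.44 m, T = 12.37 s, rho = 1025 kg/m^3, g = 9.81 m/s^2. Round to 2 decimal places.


P = rho * g^2 * H^2 * T / (32 * pi)
P = 1025 * 9.81^2 * 1.44^2 * 12.37 / (32 * pi)
P = 1025 * 96.2361 * 2.0736 * 12.37 / 100.53096
P = 25168.46 W/m

25168.46


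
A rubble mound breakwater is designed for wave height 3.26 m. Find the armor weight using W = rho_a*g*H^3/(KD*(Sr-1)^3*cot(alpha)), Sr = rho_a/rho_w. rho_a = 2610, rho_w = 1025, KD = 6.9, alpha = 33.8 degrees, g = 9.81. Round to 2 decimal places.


Sr = rho_a / rho_w = 2610 / 1025 = 2.546341
(Sr - 1) = 1.546341
(Sr - 1)^3 = 3.697568
cot(33.8) = 1 / tan(33.8) = 1 / 0.669442 = 1.493782
Numerator = 2610 * 9.81 * 3.26^3 = 887079.0341
Denominator = 6.9 * 3.697568 * 1.493782 = 38.111195
W = 887079.0341 / 38.111195
W = 23276.08 N

23276.08


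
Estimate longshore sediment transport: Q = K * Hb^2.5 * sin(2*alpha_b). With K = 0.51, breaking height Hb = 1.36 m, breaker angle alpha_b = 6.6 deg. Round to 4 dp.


Q = K * Hb^2.5 * sin(2 * alpha_b)
Hb^2.5 = 1.36^2.5 = 2.156986
sin(2 * 6.6) = sin(13.2) = 0.228351
Q = 0.51 * 2.156986 * 0.228351
Q = 0.2512 m^3/s

0.2512


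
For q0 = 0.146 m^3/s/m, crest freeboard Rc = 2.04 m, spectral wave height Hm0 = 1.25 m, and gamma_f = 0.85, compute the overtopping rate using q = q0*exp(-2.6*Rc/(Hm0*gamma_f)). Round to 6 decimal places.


q = q0 * exp(-2.6 * Rc / (Hm0 * gamma_f))
Exponent = -2.6 * 2.04 / (1.25 * 0.85)
= -2.6 * 2.04 / 1.0625
= -4.992000
exp(-4.992000) = 0.006792
q = 0.146 * 0.006792
q = 0.000992 m^3/s/m

0.000992


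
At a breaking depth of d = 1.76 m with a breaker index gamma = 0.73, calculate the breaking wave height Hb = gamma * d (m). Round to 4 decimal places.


Hb = gamma * d
Hb = 0.73 * 1.76
Hb = 1.2848 m

1.2848


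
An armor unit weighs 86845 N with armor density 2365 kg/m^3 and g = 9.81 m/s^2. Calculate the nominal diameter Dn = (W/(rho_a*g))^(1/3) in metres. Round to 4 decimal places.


V = W / (rho_a * g)
V = 86845 / (2365 * 9.81)
V = 86845 / 23200.65
V = 3.743214 m^3
Dn = V^(1/3) = 3.743214^(1/3)
Dn = 1.5527 m

1.5527


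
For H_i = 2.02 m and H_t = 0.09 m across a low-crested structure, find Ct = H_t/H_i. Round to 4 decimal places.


Ct = H_t / H_i
Ct = 0.09 / 2.02
Ct = 0.0446

0.0446


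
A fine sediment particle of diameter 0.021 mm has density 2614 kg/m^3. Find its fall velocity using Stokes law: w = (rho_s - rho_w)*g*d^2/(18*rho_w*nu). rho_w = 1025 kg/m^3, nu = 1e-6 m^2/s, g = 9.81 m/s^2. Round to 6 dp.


w = (rho_s - rho_w) * g * d^2 / (18 * rho_w * nu)
d = 0.021 mm = 0.000021 m
rho_s - rho_w = 2614 - 1025 = 1589
Numerator = 1589 * 9.81 * (0.000021)^2 = 0.000006874348
Denominator = 18 * 1025 * 1e-6 = 0.018450
w = 0.000373 m/s

0.000373


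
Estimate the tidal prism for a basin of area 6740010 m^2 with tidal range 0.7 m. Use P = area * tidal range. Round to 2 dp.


Tidal prism = Area * Tidal range
P = 6740010 * 0.7
P = 4718007.00 m^3

4718007.00


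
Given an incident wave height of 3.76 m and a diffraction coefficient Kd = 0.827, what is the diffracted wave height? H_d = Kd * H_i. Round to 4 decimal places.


H_d = Kd * H_i
H_d = 0.827 * 3.76
H_d = 3.1095 m

3.1095


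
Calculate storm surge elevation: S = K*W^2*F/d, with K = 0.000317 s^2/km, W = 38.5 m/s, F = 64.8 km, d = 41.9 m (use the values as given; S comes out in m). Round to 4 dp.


S = K * W^2 * F / d
W^2 = 38.5^2 = 1482.25
S = 0.000317 * 1482.25 * 64.8 / 41.9
Numerator = 0.000317 * 1482.25 * 64.8 = 30.447787
S = 30.447787 / 41.9 = 0.7267 m

0.7267


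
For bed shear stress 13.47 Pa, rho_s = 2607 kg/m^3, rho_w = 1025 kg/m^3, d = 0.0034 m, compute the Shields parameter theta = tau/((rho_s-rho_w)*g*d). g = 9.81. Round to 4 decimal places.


theta = tau / ((rho_s - rho_w) * g * d)
rho_s - rho_w = 2607 - 1025 = 1582
Denominator = 1582 * 9.81 * 0.0034 = 52.766028
theta = 13.47 / 52.766028
theta = 0.2553

0.2553


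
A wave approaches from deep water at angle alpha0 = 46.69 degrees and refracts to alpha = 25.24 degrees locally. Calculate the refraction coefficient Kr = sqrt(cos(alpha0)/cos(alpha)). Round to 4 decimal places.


Kr = sqrt(cos(alpha0) / cos(alpha))
cos(46.69) = 0.685945
cos(25.24) = 0.904530
Kr = sqrt(0.685945 / 0.904530)
Kr = sqrt(0.758345)
Kr = 0.8708

0.8708


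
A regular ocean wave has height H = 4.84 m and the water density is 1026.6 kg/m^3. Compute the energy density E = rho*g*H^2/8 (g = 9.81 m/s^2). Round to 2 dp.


E = (1/8) * rho * g * H^2
E = (1/8) * 1026.6 * 9.81 * 4.84^2
E = 0.125 * 1026.6 * 9.81 * 23.4256
E = 29489.74 J/m^2

29489.74


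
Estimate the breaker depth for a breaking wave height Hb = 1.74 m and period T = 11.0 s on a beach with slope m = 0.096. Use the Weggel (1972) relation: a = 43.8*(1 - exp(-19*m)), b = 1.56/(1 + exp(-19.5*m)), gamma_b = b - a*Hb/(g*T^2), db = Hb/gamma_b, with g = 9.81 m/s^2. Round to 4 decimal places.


a = 43.8 * (1 - exp(-19 * m))
exp(-19 * 0.096) = exp(-1.8240) = 0.161379
a = 43.8 * (1 - 0.161379) = 36.731602
b = 1.56 / (1 + exp(-19.5 * m))
exp(-19.5 * 0.096) = exp(-1.8720) = 0.153816
b = 1.56 / (1 + 0.153816) = 1.352036
Hb / (g * T^2) = 1.74 / (9.81 * 11.0^2) = 1.74 / 1187.0100 = 0.00146587
gamma_b = b - a * Hb/(g*T^2) = 1.352036 - 36.731602 * 0.00146587 = 1.298192
db = Hb / gamma_b = 1.74 / 1.298192
db = 1.3403 m

1.3403


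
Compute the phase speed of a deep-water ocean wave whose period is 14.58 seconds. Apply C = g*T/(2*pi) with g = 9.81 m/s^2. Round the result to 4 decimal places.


We use the deep-water celerity formula:
C = g * T / (2 * pi)
C = 9.81 * 14.58 / (2 * 3.14159...)
C = 143.029800 / 6.283185
C = 22.7639 m/s

22.7639


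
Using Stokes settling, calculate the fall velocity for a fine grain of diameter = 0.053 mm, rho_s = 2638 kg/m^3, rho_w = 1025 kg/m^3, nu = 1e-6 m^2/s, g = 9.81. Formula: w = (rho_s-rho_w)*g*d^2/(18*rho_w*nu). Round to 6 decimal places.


w = (rho_s - rho_w) * g * d^2 / (18 * rho_w * nu)
d = 0.053 mm = 0.000053 m
rho_s - rho_w = 2638 - 1025 = 1613
Numerator = 1613 * 9.81 * (0.000053)^2 = 0.000044448296
Denominator = 18 * 1025 * 1e-6 = 0.018450
w = 0.002409 m/s

0.002409


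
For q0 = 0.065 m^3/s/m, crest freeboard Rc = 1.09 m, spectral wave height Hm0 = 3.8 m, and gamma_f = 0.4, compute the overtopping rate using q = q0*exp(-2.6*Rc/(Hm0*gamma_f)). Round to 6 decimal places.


q = q0 * exp(-2.6 * Rc / (Hm0 * gamma_f))
Exponent = -2.6 * 1.09 / (3.8 * 0.4)
= -2.6 * 1.09 / 1.5200
= -1.864474
exp(-1.864474) = 0.154978
q = 0.065 * 0.154978
q = 0.010074 m^3/s/m

0.010074


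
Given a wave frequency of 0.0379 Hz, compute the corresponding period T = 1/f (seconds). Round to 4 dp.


T = 1 / f
T = 1 / 0.0379
T = 26.3852 s

26.3852


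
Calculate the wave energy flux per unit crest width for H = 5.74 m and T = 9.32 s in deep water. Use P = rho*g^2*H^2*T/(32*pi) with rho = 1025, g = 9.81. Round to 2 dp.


P = rho * g^2 * H^2 * T / (32 * pi)
P = 1025 * 9.81^2 * 5.74^2 * 9.32 / (32 * pi)
P = 1025 * 96.2361 * 32.9476 * 9.32 / 100.53096
P = 301301.80 W/m

301301.80


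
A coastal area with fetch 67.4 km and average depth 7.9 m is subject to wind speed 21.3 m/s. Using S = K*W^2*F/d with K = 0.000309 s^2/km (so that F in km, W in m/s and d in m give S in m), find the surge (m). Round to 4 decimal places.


S = K * W^2 * F / d
W^2 = 21.3^2 = 453.69
S = 0.000309 * 453.69 * 67.4 / 7.9
Numerator = 0.000309 * 453.69 * 67.4 = 9.448820
S = 9.448820 / 7.9 = 1.1961 m

1.1961


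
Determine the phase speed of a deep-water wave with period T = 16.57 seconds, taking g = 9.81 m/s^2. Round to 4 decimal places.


We use the deep-water celerity formula:
C = g * T / (2 * pi)
C = 9.81 * 16.57 / (2 * 3.14159...)
C = 162.551700 / 6.283185
C = 25.8709 m/s

25.8709


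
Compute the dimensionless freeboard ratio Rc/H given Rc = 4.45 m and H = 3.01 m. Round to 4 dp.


Relative freeboard = Rc / H
= 4.45 / 3.01
= 1.4784

1.4784


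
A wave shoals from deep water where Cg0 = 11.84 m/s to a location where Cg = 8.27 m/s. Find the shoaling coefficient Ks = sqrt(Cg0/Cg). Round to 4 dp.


Ks = sqrt(Cg0 / Cg)
Ks = sqrt(11.84 / 8.27)
Ks = sqrt(1.4317)
Ks = 1.1965

1.1965


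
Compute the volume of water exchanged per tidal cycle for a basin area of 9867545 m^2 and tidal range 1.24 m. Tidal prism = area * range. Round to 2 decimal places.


Tidal prism = Area * Tidal range
P = 9867545 * 1.24
P = 12235755.80 m^3

12235755.80


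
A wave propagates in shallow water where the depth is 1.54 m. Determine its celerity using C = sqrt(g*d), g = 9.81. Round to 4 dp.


Using the shallow-water approximation:
C = sqrt(g * d) = sqrt(9.81 * 1.54)
C = sqrt(15.1074)
C = 3.8868 m/s

3.8868


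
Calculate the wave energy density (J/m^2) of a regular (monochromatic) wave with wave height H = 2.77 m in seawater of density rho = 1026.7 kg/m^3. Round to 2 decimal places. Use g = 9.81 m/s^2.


E = (1/8) * rho * g * H^2
E = (1/8) * 1026.7 * 9.81 * 2.77^2
E = 0.125 * 1026.7 * 9.81 * 7.6729
E = 9660.11 J/m^2

9660.11


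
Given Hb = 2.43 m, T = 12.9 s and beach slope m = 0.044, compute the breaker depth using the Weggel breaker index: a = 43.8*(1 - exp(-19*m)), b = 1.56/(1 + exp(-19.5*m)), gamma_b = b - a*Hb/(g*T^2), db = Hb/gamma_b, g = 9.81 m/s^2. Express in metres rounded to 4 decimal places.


a = 43.8 * (1 - exp(-19 * m))
exp(-19 * 0.044) = exp(-0.8360) = 0.433441
a = 43.8 * (1 - 0.433441) = 24.815292
b = 1.56 / (1 + exp(-19.5 * m))
exp(-19.5 * 0.044) = exp(-0.8580) = 0.424009
b = 1.56 / (1 + 0.424009) = 1.095498
Hb / (g * T^2) = 2.43 / (9.81 * 12.9^2) = 2.43 / 1632.4821 = 0.00148853
gamma_b = b - a * Hb/(g*T^2) = 1.095498 - 24.815292 * 0.00148853 = 1.058560
db = Hb / gamma_b = 2.43 / 1.058560
db = 2.2956 m

2.2956


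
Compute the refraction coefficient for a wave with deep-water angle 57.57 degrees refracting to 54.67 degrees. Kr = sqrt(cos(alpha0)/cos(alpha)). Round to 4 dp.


Kr = sqrt(cos(alpha0) / cos(alpha))
cos(57.57) = 0.536269
cos(54.67) = 0.578285
Kr = sqrt(0.536269 / 0.578285)
Kr = sqrt(0.927344)
Kr = 0.9630

0.9630


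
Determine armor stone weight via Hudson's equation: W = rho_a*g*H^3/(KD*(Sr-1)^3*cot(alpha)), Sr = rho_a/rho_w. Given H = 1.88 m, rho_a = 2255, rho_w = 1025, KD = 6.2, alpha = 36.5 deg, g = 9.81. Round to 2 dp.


Sr = rho_a / rho_w = 2255 / 1025 = 2.200000
(Sr - 1) = 1.200000
(Sr - 1)^3 = 1.728000
cot(36.5) = 1 / tan(36.5) = 1 / 0.739961 = 1.351422
Numerator = 2255 * 9.81 * 1.88^3 = 146990.4439
Denominator = 6.2 * 1.728000 * 1.351422 = 14.478599
W = 146990.4439 / 14.478599
W = 10152.26 N

10152.26


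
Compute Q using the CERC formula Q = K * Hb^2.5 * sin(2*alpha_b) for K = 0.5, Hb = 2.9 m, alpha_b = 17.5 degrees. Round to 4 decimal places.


Q = K * Hb^2.5 * sin(2 * alpha_b)
Hb^2.5 = 2.9^2.5 = 14.321714
sin(2 * 17.5) = sin(35.0) = 0.573576
Q = 0.5 * 14.321714 * 0.573576
Q = 4.1073 m^3/s

4.1073


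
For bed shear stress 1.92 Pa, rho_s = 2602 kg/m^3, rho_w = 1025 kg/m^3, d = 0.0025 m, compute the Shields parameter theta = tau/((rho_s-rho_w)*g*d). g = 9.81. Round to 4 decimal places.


theta = tau / ((rho_s - rho_w) * g * d)
rho_s - rho_w = 2602 - 1025 = 1577
Denominator = 1577 * 9.81 * 0.0025 = 38.675925
theta = 1.92 / 38.675925
theta = 0.0496

0.0496


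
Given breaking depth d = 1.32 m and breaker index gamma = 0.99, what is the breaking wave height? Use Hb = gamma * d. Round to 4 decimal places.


Hb = gamma * d
Hb = 0.99 * 1.32
Hb = 1.3068 m

1.3068


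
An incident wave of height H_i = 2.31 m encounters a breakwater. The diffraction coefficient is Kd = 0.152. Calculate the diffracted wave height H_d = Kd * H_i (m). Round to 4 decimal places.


H_d = Kd * H_i
H_d = 0.152 * 2.31
H_d = 0.3511 m

0.3511


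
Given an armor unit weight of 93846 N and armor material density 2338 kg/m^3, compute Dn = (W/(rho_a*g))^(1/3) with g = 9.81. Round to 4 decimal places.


V = W / (rho_a * g)
V = 93846 / (2338 * 9.81)
V = 93846 / 22935.78
V = 4.091686 m^3
Dn = V^(1/3) = 4.091686^(1/3)
Dn = 1.5994 m

1.5994


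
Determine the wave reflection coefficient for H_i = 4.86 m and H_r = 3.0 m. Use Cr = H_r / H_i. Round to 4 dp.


Cr = H_r / H_i
Cr = 3.0 / 4.86
Cr = 0.6173

0.6173


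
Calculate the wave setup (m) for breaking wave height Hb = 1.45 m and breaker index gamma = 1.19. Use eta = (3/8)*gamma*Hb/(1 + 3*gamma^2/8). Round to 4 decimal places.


eta = (3/8) * gamma * Hb / (1 + 3*gamma^2/8)
Numerator = (3/8) * 1.19 * 1.45 = 0.647062
Denominator = 1 + 3*1.19^2/8 = 1 + 0.531038 = 1.531038
eta = 0.647062 / 1.531038
eta = 0.4226 m

0.4226


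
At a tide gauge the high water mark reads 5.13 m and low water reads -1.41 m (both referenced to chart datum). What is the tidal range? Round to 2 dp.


Tidal range = High water - Low water
Tidal range = 5.13 - (-1.41)
Tidal range = 6.54 m

6.54


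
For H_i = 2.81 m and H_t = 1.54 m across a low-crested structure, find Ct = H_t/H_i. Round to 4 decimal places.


Ct = H_t / H_i
Ct = 1.54 / 2.81
Ct = 0.5480

0.5480


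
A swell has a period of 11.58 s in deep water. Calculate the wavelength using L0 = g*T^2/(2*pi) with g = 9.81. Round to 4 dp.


L0 = g * T^2 / (2 * pi)
L0 = 9.81 * 11.58^2 / (2 * pi)
L0 = 9.81 * 134.0964 / 6.28319
L0 = 1315.4857 / 6.28319
L0 = 209.3660 m

209.3660


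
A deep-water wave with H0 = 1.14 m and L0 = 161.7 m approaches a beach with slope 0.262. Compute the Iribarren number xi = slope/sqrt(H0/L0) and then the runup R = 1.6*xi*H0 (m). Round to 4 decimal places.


xi = slope / sqrt(H0/L0)
H0/L0 = 1.14/161.7 = 0.007050
sqrt(0.007050) = 0.083965
xi = 0.262 / 0.083965 = 3.120354
R = 1.6 * xi * H0 = 1.6 * 3.120354 * 1.14
R = 5.6915 m

5.6915


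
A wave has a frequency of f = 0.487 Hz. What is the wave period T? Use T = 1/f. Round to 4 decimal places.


T = 1 / f
T = 1 / 0.487
T = 2.0534 s

2.0534


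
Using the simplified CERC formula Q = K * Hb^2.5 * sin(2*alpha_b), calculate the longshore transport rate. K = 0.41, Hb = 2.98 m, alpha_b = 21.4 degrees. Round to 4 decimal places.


Q = K * Hb^2.5 * sin(2 * alpha_b)
Hb^2.5 = 2.98^2.5 = 15.329947
sin(2 * 21.4) = sin(42.8) = 0.679441
Q = 0.41 * 15.329947 * 0.679441
Q = 4.2705 m^3/s

4.2705


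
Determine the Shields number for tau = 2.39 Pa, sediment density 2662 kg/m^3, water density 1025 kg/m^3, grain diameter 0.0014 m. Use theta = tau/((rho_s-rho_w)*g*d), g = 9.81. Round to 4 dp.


theta = tau / ((rho_s - rho_w) * g * d)
rho_s - rho_w = 2662 - 1025 = 1637
Denominator = 1637 * 9.81 * 0.0014 = 22.482558
theta = 2.39 / 22.482558
theta = 0.1063

0.1063


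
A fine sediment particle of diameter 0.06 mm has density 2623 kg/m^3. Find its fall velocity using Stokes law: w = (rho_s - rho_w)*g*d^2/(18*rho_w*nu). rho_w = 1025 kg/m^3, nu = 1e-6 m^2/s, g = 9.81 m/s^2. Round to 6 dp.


w = (rho_s - rho_w) * g * d^2 / (18 * rho_w * nu)
d = 0.06 mm = 0.000060 m
rho_s - rho_w = 2623 - 1025 = 1598
Numerator = 1598 * 9.81 * (0.000060)^2 = 0.000056434968
Denominator = 18 * 1025 * 1e-6 = 0.018450
w = 0.003059 m/s

0.003059


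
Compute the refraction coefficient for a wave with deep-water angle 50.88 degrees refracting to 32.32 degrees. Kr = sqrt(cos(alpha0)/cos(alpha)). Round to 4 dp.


Kr = sqrt(cos(alpha0) / cos(alpha))
cos(50.88) = 0.630947
cos(32.32) = 0.845075
Kr = sqrt(0.630947 / 0.845075)
Kr = sqrt(0.746616)
Kr = 0.8641

0.8641


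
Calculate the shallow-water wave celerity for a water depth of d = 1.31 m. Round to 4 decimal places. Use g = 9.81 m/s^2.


Using the shallow-water approximation:
C = sqrt(g * d) = sqrt(9.81 * 1.31)
C = sqrt(12.8511)
C = 3.5848 m/s

3.5848


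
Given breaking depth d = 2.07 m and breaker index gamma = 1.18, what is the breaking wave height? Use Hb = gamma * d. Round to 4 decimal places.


Hb = gamma * d
Hb = 1.18 * 2.07
Hb = 2.4426 m

2.4426


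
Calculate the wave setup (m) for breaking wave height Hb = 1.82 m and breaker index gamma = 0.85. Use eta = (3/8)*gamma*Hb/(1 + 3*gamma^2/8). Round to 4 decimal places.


eta = (3/8) * gamma * Hb / (1 + 3*gamma^2/8)
Numerator = (3/8) * 0.85 * 1.82 = 0.580125
Denominator = 1 + 3*0.85^2/8 = 1 + 0.270938 = 1.270938
eta = 0.580125 / 1.270938
eta = 0.4565 m

0.4565


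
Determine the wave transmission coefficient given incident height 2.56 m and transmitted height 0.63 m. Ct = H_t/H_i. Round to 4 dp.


Ct = H_t / H_i
Ct = 0.63 / 2.56
Ct = 0.2461

0.2461


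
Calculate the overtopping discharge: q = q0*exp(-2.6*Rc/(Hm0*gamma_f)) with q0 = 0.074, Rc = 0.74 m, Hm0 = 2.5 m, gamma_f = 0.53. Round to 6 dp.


q = q0 * exp(-2.6 * Rc / (Hm0 * gamma_f))
Exponent = -2.6 * 0.74 / (2.5 * 0.53)
= -2.6 * 0.74 / 1.3250
= -1.452075
exp(-1.452075) = 0.234084
q = 0.074 * 0.234084
q = 0.017322 m^3/s/m

0.017322


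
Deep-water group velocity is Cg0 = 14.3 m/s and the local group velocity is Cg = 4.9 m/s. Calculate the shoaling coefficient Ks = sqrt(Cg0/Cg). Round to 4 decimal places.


Ks = sqrt(Cg0 / Cg)
Ks = sqrt(14.3 / 4.9)
Ks = sqrt(2.9184)
Ks = 1.7083

1.7083


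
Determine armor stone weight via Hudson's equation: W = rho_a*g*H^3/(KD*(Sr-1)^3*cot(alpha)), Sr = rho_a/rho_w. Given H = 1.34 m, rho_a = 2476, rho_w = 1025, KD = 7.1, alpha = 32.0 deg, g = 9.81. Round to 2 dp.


Sr = rho_a / rho_w = 2476 / 1025 = 2.415610
(Sr - 1) = 1.415610
(Sr - 1)^3 = 2.836813
cot(32.0) = 1 / tan(32.0) = 1 / 0.624869 = 1.600335
Numerator = 2476 * 9.81 * 1.34^3 = 58443.2075
Denominator = 7.1 * 2.836813 * 1.600335 = 32.232929
W = 58443.2075 / 32.232929
W = 1813.15 N

1813.15


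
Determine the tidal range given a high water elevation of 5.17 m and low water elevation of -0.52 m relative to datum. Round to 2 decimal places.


Tidal range = High water - Low water
Tidal range = 5.17 - (-0.52)
Tidal range = 5.69 m

5.69


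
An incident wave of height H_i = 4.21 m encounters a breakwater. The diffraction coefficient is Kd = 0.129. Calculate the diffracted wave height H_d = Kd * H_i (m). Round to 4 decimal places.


H_d = Kd * H_i
H_d = 0.129 * 4.21
H_d = 0.5431 m

0.5431


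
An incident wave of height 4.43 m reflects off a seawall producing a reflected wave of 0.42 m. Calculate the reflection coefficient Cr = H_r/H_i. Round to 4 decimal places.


Cr = H_r / H_i
Cr = 0.42 / 4.43
Cr = 0.0948

0.0948


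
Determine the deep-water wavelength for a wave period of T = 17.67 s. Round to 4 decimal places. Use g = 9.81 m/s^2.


L0 = g * T^2 / (2 * pi)
L0 = 9.81 * 17.67^2 / (2 * pi)
L0 = 9.81 * 312.2289 / 6.28319
L0 = 3062.9655 / 6.28319
L0 = 487.4861 m

487.4861


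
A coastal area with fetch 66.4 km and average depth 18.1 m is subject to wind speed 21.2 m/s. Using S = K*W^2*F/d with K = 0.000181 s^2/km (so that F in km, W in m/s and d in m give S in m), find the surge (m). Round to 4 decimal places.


S = K * W^2 * F / d
W^2 = 21.2^2 = 449.44
S = 0.000181 * 449.44 * 66.4 / 18.1
Numerator = 0.000181 * 449.44 * 66.4 = 5.401550
S = 5.401550 / 18.1 = 0.2984 m

0.2984


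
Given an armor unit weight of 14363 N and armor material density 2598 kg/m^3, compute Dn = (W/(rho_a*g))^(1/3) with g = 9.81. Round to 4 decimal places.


V = W / (rho_a * g)
V = 14363 / (2598 * 9.81)
V = 14363 / 25486.38
V = 0.563556 m^3
Dn = V^(1/3) = 0.563556^(1/3)
Dn = 0.8260 m

0.8260


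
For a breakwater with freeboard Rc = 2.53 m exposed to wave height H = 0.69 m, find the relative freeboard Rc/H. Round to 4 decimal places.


Relative freeboard = Rc / H
= 2.53 / 0.69
= 3.6667

3.6667


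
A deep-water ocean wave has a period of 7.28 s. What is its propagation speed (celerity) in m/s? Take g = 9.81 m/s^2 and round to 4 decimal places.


We use the deep-water celerity formula:
C = g * T / (2 * pi)
C = 9.81 * 7.28 / (2 * 3.14159...)
C = 71.416800 / 6.283185
C = 11.3663 m/s

11.3663


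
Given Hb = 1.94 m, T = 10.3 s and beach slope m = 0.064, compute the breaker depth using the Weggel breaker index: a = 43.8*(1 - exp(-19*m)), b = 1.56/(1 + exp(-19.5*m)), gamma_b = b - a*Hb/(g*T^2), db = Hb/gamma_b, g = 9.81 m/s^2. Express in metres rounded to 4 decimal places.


a = 43.8 * (1 - exp(-19 * m))
exp(-19 * 0.064) = exp(-1.2160) = 0.296413
a = 43.8 * (1 - 0.296413) = 30.817091
b = 1.56 / (1 + exp(-19.5 * m))
exp(-19.5 * 0.064) = exp(-1.2480) = 0.287078
b = 1.56 / (1 + 0.287078) = 1.212047
Hb / (g * T^2) = 1.94 / (9.81 * 10.3^2) = 1.94 / 1040.7429 = 0.00186405
gamma_b = b - a * Hb/(g*T^2) = 1.212047 - 30.817091 * 0.00186405 = 1.154603
db = Hb / gamma_b = 1.94 / 1.154603
db = 1.6802 m

1.6802


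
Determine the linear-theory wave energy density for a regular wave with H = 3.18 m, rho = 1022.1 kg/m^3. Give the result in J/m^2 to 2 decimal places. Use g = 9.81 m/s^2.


E = (1/8) * rho * g * H^2
E = (1/8) * 1022.1 * 9.81 * 3.18^2
E = 0.125 * 1022.1 * 9.81 * 10.1124
E = 12674.38 J/m^2

12674.38


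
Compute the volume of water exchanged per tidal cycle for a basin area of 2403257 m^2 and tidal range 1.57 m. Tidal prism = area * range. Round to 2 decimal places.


Tidal prism = Area * Tidal range
P = 2403257 * 1.57
P = 3773113.49 m^3

3773113.49


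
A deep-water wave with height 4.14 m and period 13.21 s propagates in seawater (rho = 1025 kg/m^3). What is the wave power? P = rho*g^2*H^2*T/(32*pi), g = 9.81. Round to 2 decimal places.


P = rho * g^2 * H^2 * T / (32 * pi)
P = 1025 * 9.81^2 * 4.14^2 * 13.21 / (32 * pi)
P = 1025 * 96.2361 * 17.1396 * 13.21 / 100.53096
P = 222159.83 W/m

222159.83


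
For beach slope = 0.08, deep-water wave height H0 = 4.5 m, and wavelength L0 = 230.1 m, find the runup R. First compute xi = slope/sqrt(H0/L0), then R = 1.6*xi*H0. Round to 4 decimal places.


xi = slope / sqrt(H0/L0)
H0/L0 = 4.5/230.1 = 0.019557
sqrt(0.019557) = 0.139845
xi = 0.08 / 0.139845 = 0.572061
R = 1.6 * xi * H0 = 1.6 * 0.572061 * 4.5
R = 4.1188 m

4.1188


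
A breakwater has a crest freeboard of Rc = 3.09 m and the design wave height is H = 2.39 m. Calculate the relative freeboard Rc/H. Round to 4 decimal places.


Relative freeboard = Rc / H
= 3.09 / 2.39
= 1.2929

1.2929


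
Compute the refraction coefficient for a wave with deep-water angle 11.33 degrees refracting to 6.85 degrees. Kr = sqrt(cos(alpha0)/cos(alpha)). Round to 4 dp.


Kr = sqrt(cos(alpha0) / cos(alpha))
cos(11.33) = 0.980512
cos(6.85) = 0.992862
Kr = sqrt(0.980512 / 0.992862)
Kr = sqrt(0.987561)
Kr = 0.9938

0.9938


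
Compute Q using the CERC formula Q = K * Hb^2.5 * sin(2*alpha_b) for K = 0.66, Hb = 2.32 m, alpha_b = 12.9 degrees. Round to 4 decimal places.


Q = K * Hb^2.5 * sin(2 * alpha_b)
Hb^2.5 = 2.32^2.5 = 8.198227
sin(2 * 12.9) = sin(25.8) = 0.435231
Q = 0.66 * 8.198227 * 0.435231
Q = 2.3550 m^3/s

2.3550


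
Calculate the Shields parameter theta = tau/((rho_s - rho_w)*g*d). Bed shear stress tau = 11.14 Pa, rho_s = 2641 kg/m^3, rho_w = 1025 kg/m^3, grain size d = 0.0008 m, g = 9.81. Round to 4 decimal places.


theta = tau / ((rho_s - rho_w) * g * d)
rho_s - rho_w = 2641 - 1025 = 1616
Denominator = 1616 * 9.81 * 0.0008 = 12.682368
theta = 11.14 / 12.682368
theta = 0.8784

0.8784


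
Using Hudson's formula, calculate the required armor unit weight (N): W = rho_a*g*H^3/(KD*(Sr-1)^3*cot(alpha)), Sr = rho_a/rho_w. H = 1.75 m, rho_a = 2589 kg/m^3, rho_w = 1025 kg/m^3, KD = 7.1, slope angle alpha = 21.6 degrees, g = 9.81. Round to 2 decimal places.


Sr = rho_a / rho_w = 2589 / 1025 = 2.525854
(Sr - 1) = 1.525854
(Sr - 1)^3 = 3.552537
cot(21.6) = 1 / tan(21.6) = 1 / 0.395928 = 2.525712
Numerator = 2589 * 9.81 * 1.75^3 = 136117.8886
Denominator = 7.1 * 3.552537 * 2.525712 = 63.706064
W = 136117.8886 / 63.706064
W = 2136.66 N

2136.66


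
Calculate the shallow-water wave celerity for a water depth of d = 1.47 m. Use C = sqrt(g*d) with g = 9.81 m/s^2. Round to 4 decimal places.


Using the shallow-water approximation:
C = sqrt(g * d) = sqrt(9.81 * 1.47)
C = sqrt(14.4207)
C = 3.7975 m/s

3.7975


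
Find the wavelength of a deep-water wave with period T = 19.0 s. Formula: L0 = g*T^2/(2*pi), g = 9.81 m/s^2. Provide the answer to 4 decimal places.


L0 = g * T^2 / (2 * pi)
L0 = 9.81 * 19.0^2 / (2 * pi)
L0 = 9.81 * 361.0000 / 6.28319
L0 = 3541.4100 / 6.28319
L0 = 563.6329 m

563.6329


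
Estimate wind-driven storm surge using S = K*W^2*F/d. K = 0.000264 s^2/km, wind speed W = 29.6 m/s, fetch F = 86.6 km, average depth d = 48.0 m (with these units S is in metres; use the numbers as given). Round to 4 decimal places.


S = K * W^2 * F / d
W^2 = 29.6^2 = 876.16
S = 0.000264 * 876.16 * 86.6 / 48.0
Numerator = 0.000264 * 876.16 * 86.6 = 20.031120
S = 20.031120 / 48.0 = 0.4173 m

0.4173


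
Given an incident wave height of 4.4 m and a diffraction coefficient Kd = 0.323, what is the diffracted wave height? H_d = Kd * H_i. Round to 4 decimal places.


H_d = Kd * H_i
H_d = 0.323 * 4.4
H_d = 1.4212 m

1.4212


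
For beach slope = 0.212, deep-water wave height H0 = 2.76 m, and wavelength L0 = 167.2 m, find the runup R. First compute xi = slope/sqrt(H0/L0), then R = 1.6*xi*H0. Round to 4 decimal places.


xi = slope / sqrt(H0/L0)
H0/L0 = 2.76/167.2 = 0.016507
sqrt(0.016507) = 0.128480
xi = 0.212 / 0.128480 = 1.650059
R = 1.6 * xi * H0 = 1.6 * 1.650059 * 2.76
R = 7.2867 m

7.2867


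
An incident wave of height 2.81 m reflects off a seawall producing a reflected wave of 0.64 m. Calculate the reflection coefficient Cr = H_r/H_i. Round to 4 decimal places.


Cr = H_r / H_i
Cr = 0.64 / 2.81
Cr = 0.2278

0.2278


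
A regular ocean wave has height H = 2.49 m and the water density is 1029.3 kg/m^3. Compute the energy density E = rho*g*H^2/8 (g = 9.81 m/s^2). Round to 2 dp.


E = (1/8) * rho * g * H^2
E = (1/8) * 1029.3 * 9.81 * 2.49^2
E = 0.125 * 1029.3 * 9.81 * 6.2001
E = 7825.64 J/m^2

7825.64


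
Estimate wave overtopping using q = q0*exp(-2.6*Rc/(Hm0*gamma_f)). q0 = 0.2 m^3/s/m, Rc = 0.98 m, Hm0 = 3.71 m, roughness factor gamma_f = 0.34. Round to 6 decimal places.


q = q0 * exp(-2.6 * Rc / (Hm0 * gamma_f))
Exponent = -2.6 * 0.98 / (3.71 * 0.34)
= -2.6 * 0.98 / 1.2614
= -2.019978
exp(-2.019978) = 0.132658
q = 0.2 * 0.132658
q = 0.026532 m^3/s/m

0.026532


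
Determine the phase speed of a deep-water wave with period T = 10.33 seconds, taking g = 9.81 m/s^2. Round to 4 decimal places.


We use the deep-water celerity formula:
C = g * T / (2 * pi)
C = 9.81 * 10.33 / (2 * 3.14159...)
C = 101.337300 / 6.283185
C = 16.1283 m/s

16.1283


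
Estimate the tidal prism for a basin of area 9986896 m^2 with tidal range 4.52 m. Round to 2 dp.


Tidal prism = Area * Tidal range
P = 9986896 * 4.52
P = 45140769.92 m^3

45140769.92


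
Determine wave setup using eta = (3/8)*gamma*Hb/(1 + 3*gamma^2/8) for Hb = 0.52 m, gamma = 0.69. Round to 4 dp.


eta = (3/8) * gamma * Hb / (1 + 3*gamma^2/8)
Numerator = (3/8) * 0.69 * 0.52 = 0.134550
Denominator = 1 + 3*0.69^2/8 = 1 + 0.178538 = 1.178538
eta = 0.134550 / 1.178538
eta = 0.1142 m

0.1142


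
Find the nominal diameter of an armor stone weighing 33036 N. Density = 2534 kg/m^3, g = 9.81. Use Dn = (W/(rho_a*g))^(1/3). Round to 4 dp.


V = W / (rho_a * g)
V = 33036 / (2534 * 9.81)
V = 33036 / 24858.54
V = 1.328960 m^3
Dn = V^(1/3) = 1.328960^(1/3)
Dn = 1.0994 m

1.0994


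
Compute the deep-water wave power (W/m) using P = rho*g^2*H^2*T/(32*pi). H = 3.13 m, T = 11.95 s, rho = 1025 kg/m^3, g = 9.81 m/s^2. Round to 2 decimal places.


P = rho * g^2 * H^2 * T / (32 * pi)
P = 1025 * 9.81^2 * 3.13^2 * 11.95 / (32 * pi)
P = 1025 * 96.2361 * 9.7969 * 11.95 / 100.53096
P = 114873.17 W/m

114873.17


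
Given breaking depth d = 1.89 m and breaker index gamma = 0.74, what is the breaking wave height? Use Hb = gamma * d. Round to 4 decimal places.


Hb = gamma * d
Hb = 0.74 * 1.89
Hb = 1.3986 m

1.3986


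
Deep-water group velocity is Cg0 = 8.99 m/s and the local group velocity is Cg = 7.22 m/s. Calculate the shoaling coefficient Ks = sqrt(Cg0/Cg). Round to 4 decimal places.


Ks = sqrt(Cg0 / Cg)
Ks = sqrt(8.99 / 7.22)
Ks = sqrt(1.2452)
Ks = 1.1159

1.1159


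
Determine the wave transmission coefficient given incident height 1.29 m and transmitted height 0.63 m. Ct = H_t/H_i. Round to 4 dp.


Ct = H_t / H_i
Ct = 0.63 / 1.29
Ct = 0.4884

0.4884


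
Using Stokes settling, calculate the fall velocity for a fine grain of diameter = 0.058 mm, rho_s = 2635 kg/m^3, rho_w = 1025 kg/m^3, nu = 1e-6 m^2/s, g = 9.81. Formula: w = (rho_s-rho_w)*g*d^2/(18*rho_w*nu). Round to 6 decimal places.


w = (rho_s - rho_w) * g * d^2 / (18 * rho_w * nu)
d = 0.058 mm = 0.000058 m
rho_s - rho_w = 2635 - 1025 = 1610
Numerator = 1610 * 9.81 * (0.000058)^2 = 0.000053131352
Denominator = 18 * 1025 * 1e-6 = 0.018450
w = 0.002880 m/s

0.002880


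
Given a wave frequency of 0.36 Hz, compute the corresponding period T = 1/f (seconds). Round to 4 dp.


T = 1 / f
T = 1 / 0.36
T = 2.7778 s

2.7778


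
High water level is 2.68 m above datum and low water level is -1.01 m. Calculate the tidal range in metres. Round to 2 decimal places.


Tidal range = High water - Low water
Tidal range = 2.68 - (-1.01)
Tidal range = 3.69 m

3.69


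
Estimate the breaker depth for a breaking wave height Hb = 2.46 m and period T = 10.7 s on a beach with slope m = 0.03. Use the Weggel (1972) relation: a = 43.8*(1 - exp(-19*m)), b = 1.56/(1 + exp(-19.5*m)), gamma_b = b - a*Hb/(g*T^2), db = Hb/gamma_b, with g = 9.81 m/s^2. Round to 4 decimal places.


a = 43.8 * (1 - exp(-19 * m))
exp(-19 * 0.03) = exp(-0.5700) = 0.565525
a = 43.8 * (1 - 0.565525) = 19.029986
b = 1.56 / (1 + exp(-19.5 * m))
exp(-19.5 * 0.03) = exp(-0.5850) = 0.557106
b = 1.56 / (1 + 0.557106) = 1.001859
Hb / (g * T^2) = 2.46 / (9.81 * 10.7^2) = 2.46 / 1123.1469 = 0.00219027
gamma_b = b - a * Hb/(g*T^2) = 1.001859 - 19.029986 * 0.00219027 = 0.960178
db = Hb / gamma_b = 2.46 / 0.960178
db = 2.5620 m

2.5620
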